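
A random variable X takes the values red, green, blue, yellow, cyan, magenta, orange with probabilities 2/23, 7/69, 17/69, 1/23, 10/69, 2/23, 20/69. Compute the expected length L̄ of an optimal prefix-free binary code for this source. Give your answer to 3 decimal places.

2.594 bits/symbol

Repeatedly combine the two least-probable nodes; the expected code length is the sum of the merged weights.
merge 1/23 + 2/23 → 3/23
merge 2/23 + 7/69 → 13/69
merge 3/23 + 10/69 → 19/69
merge 13/69 + 17/69 → 10/23
merge 19/69 + 20/69 → 13/23
merge 10/23 + 13/23 → 1
L = 3/23 + 13/69 + 19/69 + 10/23 + 13/23 + 1 = 179/69 ≈ 2.594 bits/symbol.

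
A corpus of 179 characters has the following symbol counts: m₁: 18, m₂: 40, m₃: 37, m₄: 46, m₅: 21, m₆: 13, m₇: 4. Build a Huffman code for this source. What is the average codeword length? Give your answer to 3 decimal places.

Probabilities are the counts divided by 179.
Repeatedly combine the two least-probable nodes; the expected code length is the sum of the merged weights.
merge 4/179 + 13/179 → 17/179
merge 17/179 + 18/179 → 35/179
merge 21/179 + 35/179 → 56/179
merge 37/179 + 40/179 → 77/179
merge 46/179 + 56/179 → 102/179
merge 77/179 + 102/179 → 1
L = 17/179 + 35/179 + 56/179 + 77/179 + 102/179 + 1 = 466/179 ≈ 2.603 bits/symbol.

2.603 bits/symbol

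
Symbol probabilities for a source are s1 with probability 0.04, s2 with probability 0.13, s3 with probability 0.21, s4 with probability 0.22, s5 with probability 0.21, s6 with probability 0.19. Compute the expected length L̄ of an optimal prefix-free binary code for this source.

Repeatedly combine the two least-probable nodes; the expected code length is the sum of the merged weights.
merge 1/25 + 13/100 → 17/100
merge 17/100 + 19/100 → 9/25
merge 21/100 + 21/100 → 21/50
merge 11/50 + 9/25 → 29/50
merge 21/50 + 29/50 → 1
L = 17/100 + 9/25 + 21/50 + 29/50 + 1 = 253/100 = 2.53 bits/symbol.

2.53 bits/symbol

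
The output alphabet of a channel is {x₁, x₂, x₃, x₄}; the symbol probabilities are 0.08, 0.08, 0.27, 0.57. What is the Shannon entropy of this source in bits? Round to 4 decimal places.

1.5553 bits

H = −Σ pᵢ log₂ pᵢ.
−0.08·log₂(0.08) = 0.2915
−0.08·log₂(0.08) = 0.2915
−0.27·log₂(0.27) = 0.5100
−0.57·log₂(0.57) = 0.4623
Sum ≈ 1.5553 → 1.5553 bits.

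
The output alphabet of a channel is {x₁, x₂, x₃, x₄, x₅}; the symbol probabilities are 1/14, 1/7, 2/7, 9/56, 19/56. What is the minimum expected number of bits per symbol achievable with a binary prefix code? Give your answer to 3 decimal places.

Repeatedly combine the two least-probable nodes; the expected code length is the sum of the merged weights.
merge 1/14 + 1/7 → 3/14
merge 9/56 + 3/14 → 3/8
merge 2/7 + 19/56 → 5/8
merge 3/8 + 5/8 → 1
L = 3/14 + 3/8 + 5/8 + 1 = 31/14 ≈ 2.214 bits/symbol.

2.214 bits/symbol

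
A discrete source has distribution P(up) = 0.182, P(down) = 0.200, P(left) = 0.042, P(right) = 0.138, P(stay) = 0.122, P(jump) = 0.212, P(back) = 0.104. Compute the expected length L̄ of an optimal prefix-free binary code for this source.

2.734 bits/symbol

Repeatedly combine the two least-probable nodes; the expected code length is the sum of the merged weights.
merge 21/500 + 13/125 → 73/500
merge 61/500 + 69/500 → 13/50
merge 73/500 + 91/500 → 41/125
merge 1/5 + 53/250 → 103/250
merge 13/50 + 41/125 → 147/250
merge 103/250 + 147/250 → 1
L = 73/500 + 13/50 + 41/125 + 103/250 + 147/250 + 1 = 1367/500 = 2.734 bits/symbol.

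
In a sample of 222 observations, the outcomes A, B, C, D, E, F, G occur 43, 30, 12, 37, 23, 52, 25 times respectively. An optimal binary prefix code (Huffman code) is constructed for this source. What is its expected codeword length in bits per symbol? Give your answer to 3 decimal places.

Probabilities are the counts divided by 222.
Repeatedly combine the two least-probable nodes; the expected code length is the sum of the merged weights.
merge 2/37 + 23/222 → 35/222
merge 25/222 + 5/37 → 55/222
merge 35/222 + 1/6 → 12/37
merge 43/222 + 26/111 → 95/222
merge 55/222 + 12/37 → 127/222
merge 95/222 + 127/222 → 1
L = 35/222 + 55/222 + 12/37 + 95/222 + 127/222 + 1 = 101/37 ≈ 2.730 bits/symbol.

2.730 bits/symbol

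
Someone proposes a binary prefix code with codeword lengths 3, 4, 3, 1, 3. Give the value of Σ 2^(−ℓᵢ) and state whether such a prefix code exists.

0.9375; yes

With common denominator 2^4 = 16: Σ 2^(−ℓᵢ) = 2/16 + 1/16 + 2/16 + 8/16 + 2/16 = 15/16 = 0.9375.
Kraft's inequality requires Σ ≤ 1; here Σ = 0.9375 ≤ 1, so such a prefix code exists.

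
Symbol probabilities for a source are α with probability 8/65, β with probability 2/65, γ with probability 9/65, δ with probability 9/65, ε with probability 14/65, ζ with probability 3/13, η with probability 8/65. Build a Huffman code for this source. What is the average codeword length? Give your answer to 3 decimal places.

Repeatedly combine the two least-probable nodes; the expected code length is the sum of the merged weights.
merge 2/65 + 8/65 → 2/13
merge 8/65 + 9/65 → 17/65
merge 9/65 + 2/13 → 19/65
merge 14/65 + 3/13 → 29/65
merge 17/65 + 19/65 → 36/65
merge 29/65 + 36/65 → 1
L = 2/13 + 17/65 + 19/65 + 29/65 + 36/65 + 1 = 176/65 ≈ 2.708 bits/symbol.

2.708 bits/symbol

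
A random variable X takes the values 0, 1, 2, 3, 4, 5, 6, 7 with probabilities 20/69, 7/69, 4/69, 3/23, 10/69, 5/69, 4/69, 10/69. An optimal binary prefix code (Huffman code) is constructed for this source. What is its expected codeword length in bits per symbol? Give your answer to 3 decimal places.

Repeatedly combine the two least-probable nodes; the expected code length is the sum of the merged weights.
merge 4/69 + 4/69 → 8/69
merge 5/69 + 7/69 → 4/23
merge 8/69 + 3/23 → 17/69
merge 10/69 + 10/69 → 20/69
merge 4/23 + 17/69 → 29/69
merge 20/69 + 20/69 → 40/69
merge 29/69 + 40/69 → 1
L = 8/69 + 4/23 + 17/69 + 20/69 + 29/69 + 40/69 + 1 = 65/23 ≈ 2.826 bits/symbol.

2.826 bits/symbol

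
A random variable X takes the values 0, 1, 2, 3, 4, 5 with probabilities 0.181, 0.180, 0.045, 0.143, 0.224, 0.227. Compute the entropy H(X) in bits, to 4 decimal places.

H = −Σ pᵢ log₂ pᵢ.
−0.181·log₂(0.181) = 0.4463
−0.180·log₂(0.180) = 0.4453
−0.045·log₂(0.045) = 0.2013
−0.143·log₂(0.143) = 0.4012
−0.224·log₂(0.224) = 0.4835
−0.227·log₂(0.227) = 0.4856
Sum ≈ 2.4633 → 2.4633 bits.

2.4633 bits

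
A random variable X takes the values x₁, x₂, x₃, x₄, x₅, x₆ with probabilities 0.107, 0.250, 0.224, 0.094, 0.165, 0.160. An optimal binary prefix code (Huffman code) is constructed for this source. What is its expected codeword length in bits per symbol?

2.526 bits/symbol

Repeatedly combine the two least-probable nodes; the expected code length is the sum of the merged weights.
merge 47/500 + 107/1000 → 201/1000
merge 4/25 + 33/200 → 13/40
merge 201/1000 + 28/125 → 17/40
merge 1/4 + 13/40 → 23/40
merge 17/40 + 23/40 → 1
L = 201/1000 + 13/40 + 17/40 + 23/40 + 1 = 1263/500 = 2.526 bits/symbol.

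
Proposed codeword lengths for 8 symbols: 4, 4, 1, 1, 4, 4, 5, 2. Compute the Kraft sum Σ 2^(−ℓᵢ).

1.53125

With common denominator 2^5 = 32: Σ 2^(−ℓᵢ) = 2/32 + 2/32 + 16/32 + 16/32 + 2/32 + 2/32 + 1/32 + 8/32 = 49/32 = 1.53125.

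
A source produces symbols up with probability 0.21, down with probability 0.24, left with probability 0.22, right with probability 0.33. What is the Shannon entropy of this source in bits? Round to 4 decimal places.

1.9754 bits

H = −Σ pᵢ log₂ pᵢ.
−0.21·log₂(0.21) = 0.4728
−0.24·log₂(0.24) = 0.4941
−0.22·log₂(0.22) = 0.4806
−0.33·log₂(0.33) = 0.5278
Sum ≈ 1.9754 → 1.9754 bits.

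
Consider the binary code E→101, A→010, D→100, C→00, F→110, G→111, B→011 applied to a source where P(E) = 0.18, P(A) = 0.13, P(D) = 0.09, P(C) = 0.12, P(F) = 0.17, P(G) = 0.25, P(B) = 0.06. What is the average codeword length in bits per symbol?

2.88 bits/symbol

L̄ = Σ pᵢ·ℓᵢ = 0.18·3 + 0.13·3 + 0.09·3 + 0.12·2 + 0.17·3 + 0.25·3 + 0.06·3 = 2.88 bits/symbol.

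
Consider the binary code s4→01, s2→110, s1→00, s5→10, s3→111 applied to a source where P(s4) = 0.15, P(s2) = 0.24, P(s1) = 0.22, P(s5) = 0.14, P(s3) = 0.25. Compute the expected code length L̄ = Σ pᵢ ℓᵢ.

L̄ = Σ pᵢ·ℓᵢ = 0.15·2 + 0.24·3 + 0.22·2 + 0.14·2 + 0.25·3 = 2.49 bits/symbol.

2.49 bits/symbol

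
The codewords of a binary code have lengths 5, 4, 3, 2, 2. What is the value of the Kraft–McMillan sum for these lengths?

0.71875

With common denominator 2^5 = 32: Σ 2^(−ℓᵢ) = 1/32 + 2/32 + 4/32 + 8/32 + 8/32 = 23/32 = 0.71875.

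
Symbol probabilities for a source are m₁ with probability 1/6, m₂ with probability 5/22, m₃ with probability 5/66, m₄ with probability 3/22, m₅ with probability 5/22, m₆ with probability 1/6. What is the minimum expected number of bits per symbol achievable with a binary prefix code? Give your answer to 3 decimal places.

Repeatedly combine the two least-probable nodes; the expected code length is the sum of the merged weights.
merge 5/66 + 3/22 → 7/33
merge 1/6 + 1/6 → 1/3
merge 7/33 + 5/22 → 29/66
merge 5/22 + 1/3 → 37/66
merge 29/66 + 37/66 → 1
L = 7/33 + 1/3 + 29/66 + 37/66 + 1 = 28/11 ≈ 2.545 bits/symbol.

2.545 bits/symbol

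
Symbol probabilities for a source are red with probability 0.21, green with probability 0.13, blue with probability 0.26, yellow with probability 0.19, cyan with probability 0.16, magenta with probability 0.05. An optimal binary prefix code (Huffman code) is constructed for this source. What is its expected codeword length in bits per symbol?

2.52 bits/symbol

Repeatedly combine the two least-probable nodes; the expected code length is the sum of the merged weights.
merge 1/20 + 13/100 → 9/50
merge 4/25 + 9/50 → 17/50
merge 19/100 + 21/100 → 2/5
merge 13/50 + 17/50 → 3/5
merge 2/5 + 3/5 → 1
L = 9/50 + 17/50 + 2/5 + 3/5 + 1 = 63/25 = 2.52 bits/symbol.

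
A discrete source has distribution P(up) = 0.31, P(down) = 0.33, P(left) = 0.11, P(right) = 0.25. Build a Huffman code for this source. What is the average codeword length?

2 bits/symbol

Repeatedly combine the two least-probable nodes; the expected code length is the sum of the merged weights.
merge 11/100 + 1/4 → 9/25
merge 31/100 + 33/100 → 16/25
merge 9/25 + 16/25 → 1
L = 9/25 + 16/25 + 1 = 2 bits/symbol.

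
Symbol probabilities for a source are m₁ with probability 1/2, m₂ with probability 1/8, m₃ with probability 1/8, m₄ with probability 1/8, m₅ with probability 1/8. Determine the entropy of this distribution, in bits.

Each probability is a power of 1/2, so log₂(1/p) is an integer.
H = Σ p·log₂(1/p) = 1/2·1 + 1/8·3 + 1/8·3 + 1/8·3 + 1/8·3 = 2 bits.

2 bits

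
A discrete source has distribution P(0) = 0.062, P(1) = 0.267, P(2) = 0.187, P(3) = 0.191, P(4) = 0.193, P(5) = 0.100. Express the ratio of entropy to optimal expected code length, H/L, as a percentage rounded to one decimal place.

Entropy H = −Σ p log₂ p ≈ 2.4561 bits.
Huffman merges: 31/500+1/10→81/500; 81/500+187/1000→349/1000; 191/1000+193/1000→48/125; 267/1000+349/1000→77/125; 48/125+77/125→1. L = 2511/1000 ≈ 2.5110.
Efficiency = H/L = 2.4561/2.5110 = 97.8%.

97.8%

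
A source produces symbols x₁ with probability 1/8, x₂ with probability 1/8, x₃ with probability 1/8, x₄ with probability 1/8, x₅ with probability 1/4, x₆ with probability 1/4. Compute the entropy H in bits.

Each probability is a power of 1/2, so log₂(1/p) is an integer.
H = Σ p·log₂(1/p) = 1/8·3 + 1/8·3 + 1/8·3 + 1/8·3 + 1/4·2 + 1/4·2 = 2.5 bits.

2.5 bits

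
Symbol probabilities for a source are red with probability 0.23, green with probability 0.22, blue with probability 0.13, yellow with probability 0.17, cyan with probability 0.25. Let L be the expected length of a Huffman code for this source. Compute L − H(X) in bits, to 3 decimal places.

0.015 bits

Entropy H = −Σ p log₂ p ≈ 2.2855 bits.
Huffman merges: 13/100+17/100→3/10; 11/50+23/100→9/20; 1/4+3/10→11/20; 9/20+11/20→1. L = 23/10 ≈ 2.3000.
L − H = 2.3000 − 2.2855 = 0.015 bits.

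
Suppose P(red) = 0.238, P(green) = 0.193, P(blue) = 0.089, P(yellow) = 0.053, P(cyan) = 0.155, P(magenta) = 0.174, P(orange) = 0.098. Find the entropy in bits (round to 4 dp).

2.6704 bits

H = −Σ pᵢ log₂ pᵢ.
−0.238·log₂(0.238) = 0.4929
−0.193·log₂(0.193) = 0.4581
−0.089·log₂(0.089) = 0.3106
−0.053·log₂(0.053) = 0.2246
−0.155·log₂(0.155) = 0.4169
−0.174·log₂(0.174) = 0.4390
−0.098·log₂(0.098) = 0.3284
Sum ≈ 2.6704 → 2.6704 bits.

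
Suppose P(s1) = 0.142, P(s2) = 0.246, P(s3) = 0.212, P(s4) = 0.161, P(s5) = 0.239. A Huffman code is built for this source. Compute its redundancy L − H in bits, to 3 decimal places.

0.013 bits

Entropy H = −Σ p log₂ p ≈ 2.2898 bits.
Huffman merges: 71/500+161/1000→303/1000; 53/250+239/1000→451/1000; 123/500+303/1000→549/1000; 451/1000+549/1000→1. L = 2303/1000 ≈ 2.3030.
L − H = 2.3030 − 2.2898 = 0.013 bits.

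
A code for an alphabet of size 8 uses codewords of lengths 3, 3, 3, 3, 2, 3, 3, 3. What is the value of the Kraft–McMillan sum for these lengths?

With common denominator 2^3 = 8: Σ 2^(−ℓᵢ) = 1/8 + 1/8 + 1/8 + 1/8 + 2/8 + 1/8 + 1/8 + 1/8 = 9/8 = 1.125.

1.125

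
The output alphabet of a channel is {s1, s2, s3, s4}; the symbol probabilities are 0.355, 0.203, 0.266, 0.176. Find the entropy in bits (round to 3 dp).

H = −Σ pᵢ log₂ pᵢ.
−0.355·log₂(0.355) = 0.5304
−0.203·log₂(0.203) = 0.4670
−0.266·log₂(0.266) = 0.5082
−0.176·log₂(0.176) = 0.4411
Sum ≈ 1.9467 → 1.947 bits.

1.947 bits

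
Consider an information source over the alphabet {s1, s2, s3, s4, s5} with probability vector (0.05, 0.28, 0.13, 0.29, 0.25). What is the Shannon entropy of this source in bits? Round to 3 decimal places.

H = −Σ pᵢ log₂ pᵢ.
−0.05·log₂(0.05) = 0.2161
−0.28·log₂(0.28) = 0.5142
−0.13·log₂(0.13) = 0.3826
−0.29·log₂(0.29) = 0.5179
−0.25·log₂(0.25) = 0.5000
Sum ≈ 2.1309 → 2.131 bits.

2.131 bits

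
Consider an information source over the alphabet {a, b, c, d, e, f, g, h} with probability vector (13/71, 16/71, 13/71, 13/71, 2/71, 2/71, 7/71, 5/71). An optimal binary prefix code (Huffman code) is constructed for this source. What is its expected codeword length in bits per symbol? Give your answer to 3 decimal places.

Repeatedly combine the two least-probable nodes; the expected code length is the sum of the merged weights.
merge 2/71 + 2/71 → 4/71
merge 4/71 + 5/71 → 9/71
merge 7/71 + 9/71 → 16/71
merge 13/71 + 13/71 → 26/71
merge 13/71 + 16/71 → 29/71
merge 16/71 + 26/71 → 42/71
merge 29/71 + 42/71 → 1
L = 4/71 + 9/71 + 16/71 + 26/71 + 29/71 + 42/71 + 1 = 197/71 ≈ 2.775 bits/symbol.

2.775 bits/symbol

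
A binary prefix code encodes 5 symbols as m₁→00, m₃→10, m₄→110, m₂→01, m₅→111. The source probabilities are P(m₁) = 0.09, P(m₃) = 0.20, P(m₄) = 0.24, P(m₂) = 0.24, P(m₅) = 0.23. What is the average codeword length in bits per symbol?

2.47 bits/symbol

L̄ = Σ pᵢ·ℓᵢ = 0.09·2 + 0.20·2 + 0.24·3 + 0.24·2 + 0.23·3 = 2.47 bits/symbol.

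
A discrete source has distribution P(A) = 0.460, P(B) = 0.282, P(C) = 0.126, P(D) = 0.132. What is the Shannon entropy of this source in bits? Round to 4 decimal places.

1.7925 bits

H = −Σ pᵢ log₂ pᵢ.
−0.460·log₂(0.460) = 0.5153
−0.282·log₂(0.282) = 0.5150
−0.126·log₂(0.126) = 0.3766
−0.132·log₂(0.132) = 0.3856
Sum ≈ 1.7925 → 1.7925 bits.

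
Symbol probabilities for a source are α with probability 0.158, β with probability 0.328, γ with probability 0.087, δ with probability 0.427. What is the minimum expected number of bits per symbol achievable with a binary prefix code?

1.818 bits/symbol

Repeatedly combine the two least-probable nodes; the expected code length is the sum of the merged weights.
merge 87/1000 + 79/500 → 49/200
merge 49/200 + 41/125 → 573/1000
merge 427/1000 + 573/1000 → 1
L = 49/200 + 573/1000 + 1 = 909/500 = 1.818 bits/symbol.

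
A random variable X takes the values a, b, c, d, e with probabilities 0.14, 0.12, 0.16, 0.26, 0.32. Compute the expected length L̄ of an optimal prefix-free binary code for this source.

2.26 bits/symbol

Repeatedly combine the two least-probable nodes; the expected code length is the sum of the merged weights.
merge 3/25 + 7/50 → 13/50
merge 4/25 + 13/50 → 21/50
merge 13/50 + 8/25 → 29/50
merge 21/50 + 29/50 → 1
L = 13/50 + 21/50 + 29/50 + 1 = 113/50 = 2.26 bits/symbol.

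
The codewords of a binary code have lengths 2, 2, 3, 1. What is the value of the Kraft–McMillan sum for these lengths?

1.125

With common denominator 2^3 = 8: Σ 2^(−ℓᵢ) = 2/8 + 2/8 + 1/8 + 4/8 = 9/8 = 1.125.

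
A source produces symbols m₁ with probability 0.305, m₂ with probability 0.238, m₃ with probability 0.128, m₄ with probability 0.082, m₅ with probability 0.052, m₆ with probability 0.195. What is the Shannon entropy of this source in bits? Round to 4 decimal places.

H = −Σ pᵢ log₂ pᵢ.
−0.305·log₂(0.305) = 0.5225
−0.238·log₂(0.238) = 0.4929
−0.128·log₂(0.128) = 0.3796
−0.082·log₂(0.082) = 0.2959
−0.052·log₂(0.052) = 0.2218
−0.195·log₂(0.195) = 0.4599
Sum ≈ 2.3726 → 2.3726 bits.

2.3726 bits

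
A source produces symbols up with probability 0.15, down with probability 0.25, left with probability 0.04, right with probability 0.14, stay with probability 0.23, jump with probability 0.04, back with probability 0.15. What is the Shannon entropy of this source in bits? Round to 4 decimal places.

H = −Σ pᵢ log₂ pᵢ.
−0.15·log₂(0.15) = 0.4105
−0.25·log₂(0.25) = 0.5000
−0.04·log₂(0.04) = 0.1858
−0.14·log₂(0.14) = 0.3971
−0.23·log₂(0.23) = 0.4877
−0.04·log₂(0.04) = 0.1858
−0.15·log₂(0.15) = 0.4105
Sum ≈ 2.5774 → 2.5774 bits.

2.5774 bits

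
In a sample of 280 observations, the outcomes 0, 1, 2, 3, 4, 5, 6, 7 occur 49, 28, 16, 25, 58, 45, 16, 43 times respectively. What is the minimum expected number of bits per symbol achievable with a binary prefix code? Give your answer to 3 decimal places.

Probabilities are the counts divided by 280.
Repeatedly combine the two least-probable nodes; the expected code length is the sum of the merged weights.
merge 2/35 + 2/35 → 4/35
merge 5/56 + 1/10 → 53/280
merge 4/35 + 43/280 → 15/56
merge 9/56 + 7/40 → 47/140
merge 53/280 + 29/140 → 111/280
merge 15/56 + 47/140 → 169/280
merge 111/280 + 169/280 → 1
L = 4/35 + 53/280 + 15/56 + 47/140 + 111/280 + 169/280 + 1 = 407/140 ≈ 2.907 bits/symbol.

2.907 bits/symbol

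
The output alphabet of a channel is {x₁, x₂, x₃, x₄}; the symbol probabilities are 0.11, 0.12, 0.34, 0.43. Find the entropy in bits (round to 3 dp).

H = −Σ pᵢ log₂ pᵢ.
−0.11·log₂(0.11) = 0.3503
−0.12·log₂(0.12) = 0.3671
−0.34·log₂(0.34) = 0.5292
−0.43·log₂(0.43) = 0.5236
Sum ≈ 1.7701 → 1.770 bits.

1.770 bits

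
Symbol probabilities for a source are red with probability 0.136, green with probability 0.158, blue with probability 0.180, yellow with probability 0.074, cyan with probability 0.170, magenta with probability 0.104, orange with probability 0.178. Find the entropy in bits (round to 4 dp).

H = −Σ pᵢ log₂ pᵢ.
−0.136·log₂(0.136) = 0.3915
−0.158·log₂(0.158) = 0.4206
−0.180·log₂(0.180) = 0.4453
−0.074·log₂(0.074) = 0.2780
−0.170·log₂(0.170) = 0.4346
−0.104·log₂(0.104) = 0.3396
−0.178·log₂(0.178) = 0.4432
Sum ≈ 2.7527 → 2.7527 bits.

2.7527 bits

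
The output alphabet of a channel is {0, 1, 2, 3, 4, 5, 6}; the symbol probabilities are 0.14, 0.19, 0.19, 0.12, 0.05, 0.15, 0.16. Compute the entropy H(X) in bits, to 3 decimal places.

2.724 bits

H = −Σ pᵢ log₂ pᵢ.
−0.14·log₂(0.14) = 0.3971
−0.19·log₂(0.19) = 0.4552
−0.19·log₂(0.19) = 0.4552
−0.12·log₂(0.12) = 0.3671
−0.05·log₂(0.05) = 0.2161
−0.15·log₂(0.15) = 0.4105
−0.16·log₂(0.16) = 0.4230
Sum ≈ 2.7243 → 2.724 bits.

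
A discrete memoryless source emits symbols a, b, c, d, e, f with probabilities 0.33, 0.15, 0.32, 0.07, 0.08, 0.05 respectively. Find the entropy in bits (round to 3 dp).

H = −Σ pᵢ log₂ pᵢ.
−0.33·log₂(0.33) = 0.5278
−0.15·log₂(0.15) = 0.4105
−0.32·log₂(0.32) = 0.5260
−0.07·log₂(0.07) = 0.2686
−0.08·log₂(0.08) = 0.2915
−0.05·log₂(0.05) = 0.2161
Sum ≈ 2.2406 → 2.241 bits.

2.241 bits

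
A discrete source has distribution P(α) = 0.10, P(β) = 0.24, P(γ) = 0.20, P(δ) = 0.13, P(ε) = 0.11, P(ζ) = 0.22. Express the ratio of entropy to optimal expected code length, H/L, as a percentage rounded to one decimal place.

98.6%

Entropy H = −Σ p log₂ p ≈ 2.5042 bits.
Huffman merges: 1/10+11/100→21/100; 13/100+1/5→33/100; 21/100+11/50→43/100; 6/25+33/100→57/100; 43/100+57/100→1. L = 127/50 ≈ 2.5400.
Efficiency = H/L = 2.5042/2.5400 = 98.6%.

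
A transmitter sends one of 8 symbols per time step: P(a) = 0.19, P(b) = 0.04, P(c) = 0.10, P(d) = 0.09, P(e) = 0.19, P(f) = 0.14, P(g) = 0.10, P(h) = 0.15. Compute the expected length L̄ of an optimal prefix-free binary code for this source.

Repeatedly combine the two least-probable nodes; the expected code length is the sum of the merged weights.
merge 1/25 + 9/100 → 13/100
merge 1/10 + 1/10 → 1/5
merge 13/100 + 7/50 → 27/100
merge 3/20 + 19/100 → 17/50
merge 19/100 + 1/5 → 39/100
merge 27/100 + 17/50 → 61/100
merge 39/100 + 61/100 → 1
L = 13/100 + 1/5 + 27/100 + 17/50 + 39/100 + 61/100 + 1 = 147/50 = 2.94 bits/symbol.

2.94 bits/symbol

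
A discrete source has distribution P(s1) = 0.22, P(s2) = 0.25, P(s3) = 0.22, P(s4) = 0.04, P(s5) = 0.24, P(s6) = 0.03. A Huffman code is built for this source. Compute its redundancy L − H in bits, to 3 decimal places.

0.067 bits

Entropy H = −Σ p log₂ p ≈ 2.2928 bits.
Huffman merges: 3/100+1/25→7/100; 7/100+11/50→29/100; 11/50+6/25→23/50; 1/4+29/100→27/50; 23/50+27/50→1. L = 59/25 ≈ 2.3600.
L − H = 2.3600 − 2.2928 = 0.067 bits.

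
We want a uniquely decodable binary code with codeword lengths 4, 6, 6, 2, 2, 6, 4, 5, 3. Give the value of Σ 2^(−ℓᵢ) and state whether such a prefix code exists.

With common denominator 2^6 = 64: Σ 2^(−ℓᵢ) = 4/64 + 1/64 + 1/64 + 16/64 + 16/64 + 1/64 + 4/64 + 2/64 + 8/64 = 53/64 = 0.828125.
Kraft's inequality requires Σ ≤ 1; here Σ = 0.828125 ≤ 1, so such a prefix code exists.

0.828125; yes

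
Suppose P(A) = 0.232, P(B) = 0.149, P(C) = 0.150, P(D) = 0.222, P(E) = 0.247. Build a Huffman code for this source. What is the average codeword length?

2.299 bits/symbol

Repeatedly combine the two least-probable nodes; the expected code length is the sum of the merged weights.
merge 149/1000 + 3/20 → 299/1000
merge 111/500 + 29/125 → 227/500
merge 247/1000 + 299/1000 → 273/500
merge 227/500 + 273/500 → 1
L = 299/1000 + 227/500 + 273/500 + 1 = 2299/1000 = 2.299 bits/symbol.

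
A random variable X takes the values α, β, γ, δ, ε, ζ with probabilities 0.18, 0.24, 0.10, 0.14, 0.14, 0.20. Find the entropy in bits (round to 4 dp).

H = −Σ pᵢ log₂ pᵢ.
−0.18·log₂(0.18) = 0.4453
−0.24·log₂(0.24) = 0.4941
−0.10·log₂(0.10) = 0.3322
−0.14·log₂(0.14) = 0.3971
−0.14·log₂(0.14) = 0.3971
−0.20·log₂(0.20) = 0.4644
Sum ≈ 2.5302 → 2.5302 bits.

2.5302 bits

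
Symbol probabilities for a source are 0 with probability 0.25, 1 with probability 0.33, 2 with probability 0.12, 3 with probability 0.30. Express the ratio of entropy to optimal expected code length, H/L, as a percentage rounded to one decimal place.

95.8%

Entropy H = −Σ p log₂ p ≈ 1.9160 bits.
Huffman merges: 3/25+1/4→37/100; 3/10+33/100→63/100; 37/100+63/100→1. L = 2 ≈ 2.0000.
Efficiency = H/L = 1.9160/2.0000 = 95.8%.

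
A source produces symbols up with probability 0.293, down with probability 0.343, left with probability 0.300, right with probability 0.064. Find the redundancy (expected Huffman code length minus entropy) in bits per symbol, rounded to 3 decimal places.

Entropy H = −Σ p log₂ p ≈ 1.8233 bits.
Huffman merges: 8/125+293/1000→357/1000; 3/10+343/1000→643/1000; 357/1000+643/1000→1. L = 2 ≈ 2.0000.
L − H = 2.0000 − 1.8233 = 0.177 bits.

0.177 bits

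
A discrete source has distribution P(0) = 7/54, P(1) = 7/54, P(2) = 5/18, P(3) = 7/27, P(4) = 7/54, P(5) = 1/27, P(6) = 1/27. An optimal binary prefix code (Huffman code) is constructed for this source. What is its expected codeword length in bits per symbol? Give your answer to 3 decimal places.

2.537 bits/symbol

Repeatedly combine the two least-probable nodes; the expected code length is the sum of the merged weights.
merge 1/27 + 1/27 → 2/27
merge 2/27 + 7/54 → 11/54
merge 7/54 + 7/54 → 7/27
merge 11/54 + 7/27 → 25/54
merge 7/27 + 5/18 → 29/54
merge 25/54 + 29/54 → 1
L = 2/27 + 11/54 + 7/27 + 25/54 + 29/54 + 1 = 137/54 ≈ 2.537 bits/symbol.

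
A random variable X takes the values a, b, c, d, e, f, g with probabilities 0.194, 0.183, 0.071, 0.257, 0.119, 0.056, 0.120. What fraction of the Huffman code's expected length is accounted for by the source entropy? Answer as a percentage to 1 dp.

Entropy H = −Σ p log₂ p ≈ 2.6474 bits.
Huffman merges: 7/125+71/1000→127/1000; 119/1000+3/25→239/1000; 127/1000+183/1000→31/100; 97/500+239/1000→433/1000; 257/1000+31/100→567/1000; 433/1000+567/1000→1. L = 669/250 ≈ 2.6760.
Efficiency = H/L = 2.6474/2.6760 = 98.9%.

98.9%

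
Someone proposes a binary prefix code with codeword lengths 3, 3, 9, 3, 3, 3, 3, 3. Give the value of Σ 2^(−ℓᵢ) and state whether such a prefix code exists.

0.876953125; yes

With common denominator 2^9 = 512: Σ 2^(−ℓᵢ) = 64/512 + 64/512 + 1/512 + 64/512 + 64/512 + 64/512 + 64/512 + 64/512 = 449/512 = 0.876953125.
Kraft's inequality requires Σ ≤ 1; here Σ = 0.876953125 ≤ 1, so such a prefix code exists.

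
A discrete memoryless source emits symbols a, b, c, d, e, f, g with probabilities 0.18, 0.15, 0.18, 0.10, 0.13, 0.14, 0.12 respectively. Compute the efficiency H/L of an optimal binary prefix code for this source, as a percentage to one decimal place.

98.6%

Entropy H = −Σ p log₂ p ≈ 2.7802 bits.
Huffman merges: 1/10+3/25→11/50; 13/100+7/50→27/100; 3/20+9/50→33/100; 9/50+11/50→2/5; 27/100+33/100→3/5; 2/5+3/5→1. L = 141/50 ≈ 2.8200.
Efficiency = H/L = 2.7802/2.8200 = 98.6%.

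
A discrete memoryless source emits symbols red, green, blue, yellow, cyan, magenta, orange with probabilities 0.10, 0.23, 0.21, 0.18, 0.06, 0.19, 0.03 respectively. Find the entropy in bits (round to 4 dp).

H = −Σ pᵢ log₂ pᵢ.
−0.10·log₂(0.10) = 0.3322
−0.23·log₂(0.23) = 0.4877
−0.21·log₂(0.21) = 0.4728
−0.18·log₂(0.18) = 0.4453
−0.06·log₂(0.06) = 0.2435
−0.19·log₂(0.19) = 0.4552
−0.03·log₂(0.03) = 0.1518
Sum ≈ 2.5885 → 2.5885 bits.

2.5885 bits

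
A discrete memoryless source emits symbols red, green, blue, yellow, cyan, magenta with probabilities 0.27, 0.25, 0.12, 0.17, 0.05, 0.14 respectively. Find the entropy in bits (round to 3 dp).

2.425 bits

H = −Σ pᵢ log₂ pᵢ.
−0.27·log₂(0.27) = 0.5100
−0.25·log₂(0.25) = 0.5000
−0.12·log₂(0.12) = 0.3671
−0.17·log₂(0.17) = 0.4346
−0.05·log₂(0.05) = 0.2161
−0.14·log₂(0.14) = 0.3971
Sum ≈ 2.4249 → 2.425 bits.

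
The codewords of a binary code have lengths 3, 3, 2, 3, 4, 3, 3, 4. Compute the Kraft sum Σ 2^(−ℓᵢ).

With common denominator 2^4 = 16: Σ 2^(−ℓᵢ) = 2/16 + 2/16 + 4/16 + 2/16 + 1/16 + 2/16 + 2/16 + 1/16 = 16/16 = 1.

1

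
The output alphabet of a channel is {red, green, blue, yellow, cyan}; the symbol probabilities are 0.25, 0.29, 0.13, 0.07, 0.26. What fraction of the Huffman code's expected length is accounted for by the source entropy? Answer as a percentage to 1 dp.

98.8%

Entropy H = −Σ p log₂ p ≈ 2.1744 bits.
Huffman merges: 7/100+13/100→1/5; 1/5+1/4→9/20; 13/50+29/100→11/20; 9/20+11/20→1. L = 11/5 ≈ 2.2000.
Efficiency = H/L = 2.1744/2.2000 = 98.8%.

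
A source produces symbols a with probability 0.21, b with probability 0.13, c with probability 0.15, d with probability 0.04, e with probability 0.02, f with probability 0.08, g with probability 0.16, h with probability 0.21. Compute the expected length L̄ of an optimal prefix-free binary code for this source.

Repeatedly combine the two least-probable nodes; the expected code length is the sum of the merged weights.
merge 1/50 + 1/25 → 3/50
merge 3/50 + 2/25 → 7/50
merge 13/100 + 7/50 → 27/100
merge 3/20 + 4/25 → 31/100
merge 21/100 + 21/100 → 21/50
merge 27/100 + 31/100 → 29/50
merge 21/50 + 29/50 → 1
L = 3/50 + 7/50 + 27/100 + 31/100 + 21/50 + 29/50 + 1 = 139/50 = 2.78 bits/symbol.

2.78 bits/symbol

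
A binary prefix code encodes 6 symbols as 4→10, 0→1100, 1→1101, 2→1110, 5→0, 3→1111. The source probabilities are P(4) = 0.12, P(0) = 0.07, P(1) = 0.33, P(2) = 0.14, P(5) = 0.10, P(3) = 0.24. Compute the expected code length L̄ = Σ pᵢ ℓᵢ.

L̄ = Σ pᵢ·ℓᵢ = 0.12·2 + 0.07·4 + 0.33·4 + 0.14·4 + 0.10·1 + 0.24·4 = 3.46 bits/symbol.

3.46 bits/symbol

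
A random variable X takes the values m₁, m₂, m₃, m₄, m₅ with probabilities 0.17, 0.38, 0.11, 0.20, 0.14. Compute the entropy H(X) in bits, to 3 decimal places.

2.177 bits

H = −Σ pᵢ log₂ pᵢ.
−0.17·log₂(0.17) = 0.4346
−0.38·log₂(0.38) = 0.5305
−0.11·log₂(0.11) = 0.3503
−0.20·log₂(0.20) = 0.4644
−0.14·log₂(0.14) = 0.3971
Sum ≈ 2.1768 → 2.177 bits.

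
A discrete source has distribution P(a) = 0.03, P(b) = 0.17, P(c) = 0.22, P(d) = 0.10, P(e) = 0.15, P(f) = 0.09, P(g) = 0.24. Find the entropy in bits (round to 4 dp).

2.6165 bits

H = −Σ pᵢ log₂ pᵢ.
−0.03·log₂(0.03) = 0.1518
−0.17·log₂(0.17) = 0.4346
−0.22·log₂(0.22) = 0.4806
−0.10·log₂(0.10) = 0.3322
−0.15·log₂(0.15) = 0.4105
−0.09·log₂(0.09) = 0.3127
−0.24·log₂(0.24) = 0.4941
Sum ≈ 2.6165 → 2.6165 bits.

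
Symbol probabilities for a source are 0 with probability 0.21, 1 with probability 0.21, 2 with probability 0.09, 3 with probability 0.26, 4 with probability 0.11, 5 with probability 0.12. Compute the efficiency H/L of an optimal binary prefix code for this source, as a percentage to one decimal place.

Entropy H = −Σ p log₂ p ≈ 2.4809 bits.
Huffman merges: 9/100+11/100→1/5; 3/25+1/5→8/25; 21/100+21/100→21/50; 13/50+8/25→29/50; 21/50+29/50→1. L = 63/25 ≈ 2.5200.
Efficiency = H/L = 2.4809/2.5200 = 98.5%.

98.5%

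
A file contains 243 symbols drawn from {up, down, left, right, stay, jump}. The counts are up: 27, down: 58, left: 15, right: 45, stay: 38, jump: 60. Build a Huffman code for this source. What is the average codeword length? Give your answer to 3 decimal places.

Probabilities are the counts divided by 243.
Repeatedly combine the two least-probable nodes; the expected code length is the sum of the merged weights.
merge 5/81 + 1/9 → 14/81
merge 38/243 + 14/81 → 80/243
merge 5/27 + 58/243 → 103/243
merge 20/81 + 80/243 → 140/243
merge 103/243 + 140/243 → 1
L = 14/81 + 80/243 + 103/243 + 140/243 + 1 = 608/243 ≈ 2.502 bits/symbol.

2.502 bits/symbol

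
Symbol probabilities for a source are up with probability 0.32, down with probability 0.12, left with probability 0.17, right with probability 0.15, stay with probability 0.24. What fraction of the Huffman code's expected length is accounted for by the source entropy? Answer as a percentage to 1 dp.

Entropy H = −Σ p log₂ p ≈ 2.2324 bits.
Huffman merges: 3/25+3/20→27/100; 17/100+6/25→41/100; 27/100+8/25→59/100; 41/100+59/100→1. L = 227/100 ≈ 2.2700.
Efficiency = H/L = 2.2324/2.2700 = 98.3%.

98.3%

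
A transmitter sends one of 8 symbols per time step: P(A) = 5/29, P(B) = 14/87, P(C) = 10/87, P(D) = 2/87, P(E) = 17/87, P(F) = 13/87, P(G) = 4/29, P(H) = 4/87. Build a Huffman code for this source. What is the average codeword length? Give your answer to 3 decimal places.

2.874 bits/symbol

Repeatedly combine the two least-probable nodes; the expected code length is the sum of the merged weights.
merge 2/87 + 4/87 → 2/29
merge 2/29 + 10/87 → 16/87
merge 4/29 + 13/87 → 25/87
merge 14/87 + 5/29 → 1/3
merge 16/87 + 17/87 → 11/29
merge 25/87 + 1/3 → 18/29
merge 11/29 + 18/29 → 1
L = 2/29 + 16/87 + 25/87 + 1/3 + 11/29 + 18/29 + 1 = 250/87 ≈ 2.874 bits/symbol.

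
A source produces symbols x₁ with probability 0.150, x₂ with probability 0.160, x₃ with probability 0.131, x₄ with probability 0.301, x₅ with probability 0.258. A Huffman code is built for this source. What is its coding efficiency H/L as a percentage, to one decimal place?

98.3%

Entropy H = −Σ p log₂ p ≈ 2.2434 bits.
Huffman merges: 131/1000+3/20→281/1000; 4/25+129/500→209/500; 281/1000+301/1000→291/500; 209/500+291/500→1. L = 2281/1000 ≈ 2.2810.
Efficiency = H/L = 2.2434/2.2810 = 98.3%.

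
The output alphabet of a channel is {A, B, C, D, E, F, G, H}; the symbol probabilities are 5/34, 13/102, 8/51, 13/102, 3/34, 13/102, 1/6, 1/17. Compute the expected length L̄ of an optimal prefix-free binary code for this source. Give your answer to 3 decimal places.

Repeatedly combine the two least-probable nodes; the expected code length is the sum of the merged weights.
merge 1/17 + 3/34 → 5/34
merge 13/102 + 13/102 → 13/51
merge 13/102 + 5/34 → 14/51
merge 5/34 + 8/51 → 31/102
merge 1/6 + 13/51 → 43/102
merge 14/51 + 31/102 → 59/102
merge 43/102 + 59/102 → 1
L = 5/34 + 13/51 + 14/51 + 31/102 + 43/102 + 59/102 + 1 = 152/51 ≈ 2.980 bits/symbol.

2.980 bits/symbol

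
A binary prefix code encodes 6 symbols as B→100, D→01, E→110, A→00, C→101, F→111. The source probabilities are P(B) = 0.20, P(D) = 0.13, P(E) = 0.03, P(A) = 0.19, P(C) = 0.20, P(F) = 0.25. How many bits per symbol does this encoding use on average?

L̄ = Σ pᵢ·ℓᵢ = 0.20·3 + 0.13·2 + 0.03·3 + 0.19·2 + 0.20·3 + 0.25·3 = 2.68 bits/symbol.

2.68 bits/symbol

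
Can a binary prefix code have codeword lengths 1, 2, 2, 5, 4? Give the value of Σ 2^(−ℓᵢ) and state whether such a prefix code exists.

1.09375; no

With common denominator 2^5 = 32: Σ 2^(−ℓᵢ) = 16/32 + 8/32 + 8/32 + 1/32 + 2/32 = 35/32 = 1.09375.
Kraft's inequality requires Σ ≤ 1; here Σ = 1.09375 > 1, so no such prefix code exists.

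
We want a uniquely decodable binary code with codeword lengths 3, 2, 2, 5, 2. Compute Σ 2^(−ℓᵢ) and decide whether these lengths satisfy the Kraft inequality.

0.90625; yes

With common denominator 2^5 = 32: Σ 2^(−ℓᵢ) = 4/32 + 8/32 + 8/32 + 1/32 + 8/32 = 29/32 = 0.90625.
Kraft's inequality requires Σ ≤ 1; here Σ = 0.90625 ≤ 1, so such a prefix code exists.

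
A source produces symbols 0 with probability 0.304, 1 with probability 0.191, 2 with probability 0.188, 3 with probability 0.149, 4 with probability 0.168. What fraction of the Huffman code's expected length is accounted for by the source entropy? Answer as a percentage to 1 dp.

98.1%

Entropy H = −Σ p log₂ p ≈ 2.2733 bits.
Huffman merges: 149/1000+21/125→317/1000; 47/250+191/1000→379/1000; 38/125+317/1000→621/1000; 379/1000+621/1000→1. L = 2317/1000 ≈ 2.3170.
Efficiency = H/L = 2.2733/2.3170 = 98.1%.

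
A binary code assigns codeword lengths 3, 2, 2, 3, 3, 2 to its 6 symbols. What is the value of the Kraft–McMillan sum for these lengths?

1.125

With common denominator 2^3 = 8: Σ 2^(−ℓᵢ) = 1/8 + 2/8 + 2/8 + 1/8 + 1/8 + 2/8 = 9/8 = 1.125.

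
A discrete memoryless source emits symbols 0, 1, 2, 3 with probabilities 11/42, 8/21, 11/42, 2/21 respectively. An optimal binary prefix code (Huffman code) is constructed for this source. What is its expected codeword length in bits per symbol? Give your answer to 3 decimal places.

1.976 bits/symbol

Repeatedly combine the two least-probable nodes; the expected code length is the sum of the merged weights.
merge 2/21 + 11/42 → 5/14
merge 11/42 + 5/14 → 13/21
merge 8/21 + 13/21 → 1
L = 5/14 + 13/21 + 1 = 83/42 ≈ 1.976 bits/symbol.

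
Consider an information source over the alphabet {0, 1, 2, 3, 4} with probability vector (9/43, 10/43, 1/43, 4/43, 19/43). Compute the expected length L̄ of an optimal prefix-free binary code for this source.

2 bits/symbol

Repeatedly combine the two least-probable nodes; the expected code length is the sum of the merged weights.
merge 1/43 + 4/43 → 5/43
merge 5/43 + 9/43 → 14/43
merge 10/43 + 14/43 → 24/43
merge 19/43 + 24/43 → 1
L = 5/43 + 14/43 + 24/43 + 1 = 2 bits/symbol.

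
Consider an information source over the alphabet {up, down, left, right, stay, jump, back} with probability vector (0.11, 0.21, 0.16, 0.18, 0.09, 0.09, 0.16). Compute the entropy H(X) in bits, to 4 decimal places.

2.7398 bits

H = −Σ pᵢ log₂ pᵢ.
−0.11·log₂(0.11) = 0.3503
−0.21·log₂(0.21) = 0.4728
−0.16·log₂(0.16) = 0.4230
−0.18·log₂(0.18) = 0.4453
−0.09·log₂(0.09) = 0.3127
−0.09·log₂(0.09) = 0.3127
−0.16·log₂(0.16) = 0.4230
Sum ≈ 2.7398 → 2.7398 bits.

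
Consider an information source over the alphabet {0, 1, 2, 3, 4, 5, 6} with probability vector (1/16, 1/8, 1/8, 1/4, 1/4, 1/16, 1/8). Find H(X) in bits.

Each probability is a power of 1/2, so log₂(1/p) is an integer.
H = Σ p·log₂(1/p) = 1/16·4 + 1/8·3 + 1/8·3 + 1/4·2 + 1/4·2 + 1/16·4 + 1/8·3 = 2.625 bits.

2.625 bits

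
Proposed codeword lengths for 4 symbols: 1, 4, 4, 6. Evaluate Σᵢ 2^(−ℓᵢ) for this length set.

With common denominator 2^6 = 64: Σ 2^(−ℓᵢ) = 32/64 + 4/64 + 4/64 + 1/64 = 41/64 = 0.640625.

0.640625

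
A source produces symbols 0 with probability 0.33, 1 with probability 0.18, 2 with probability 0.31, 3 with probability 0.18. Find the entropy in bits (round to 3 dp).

H = −Σ pᵢ log₂ pᵢ.
−0.33·log₂(0.33) = 0.5278
−0.18·log₂(0.18) = 0.4453
−0.31·log₂(0.31) = 0.5238
−0.18·log₂(0.18) = 0.4453
Sum ≈ 1.9422 → 1.942 bits.

1.942 bits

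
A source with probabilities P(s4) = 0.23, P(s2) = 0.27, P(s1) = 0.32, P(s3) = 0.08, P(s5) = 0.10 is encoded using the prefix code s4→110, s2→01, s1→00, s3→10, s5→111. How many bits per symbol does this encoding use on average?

2.33 bits/symbol

L̄ = Σ pᵢ·ℓᵢ = 0.23·3 + 0.27·2 + 0.32·2 + 0.08·2 + 0.10·3 = 2.33 bits/symbol.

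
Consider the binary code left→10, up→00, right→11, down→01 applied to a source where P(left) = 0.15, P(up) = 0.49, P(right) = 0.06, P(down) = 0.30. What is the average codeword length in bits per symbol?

2 bits/symbol

L̄ = Σ pᵢ·ℓᵢ = 0.15·2 + 0.49·2 + 0.06·2 + 0.30·2 = 2 bits/symbol.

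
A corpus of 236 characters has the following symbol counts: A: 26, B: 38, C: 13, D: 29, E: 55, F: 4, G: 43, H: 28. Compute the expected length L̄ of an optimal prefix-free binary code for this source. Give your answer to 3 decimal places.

Probabilities are the counts divided by 236.
Repeatedly combine the two least-probable nodes; the expected code length is the sum of the merged weights.
merge 1/59 + 13/236 → 17/236
merge 17/236 + 13/118 → 43/236
merge 7/59 + 29/236 → 57/236
merge 19/118 + 43/236 → 81/236
merge 43/236 + 55/236 → 49/118
merge 57/236 + 81/236 → 69/118
merge 49/118 + 69/118 → 1
L = 17/236 + 43/236 + 57/236 + 81/236 + 49/118 + 69/118 + 1 = 335/118 ≈ 2.839 bits/symbol.

2.839 bits/symbol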